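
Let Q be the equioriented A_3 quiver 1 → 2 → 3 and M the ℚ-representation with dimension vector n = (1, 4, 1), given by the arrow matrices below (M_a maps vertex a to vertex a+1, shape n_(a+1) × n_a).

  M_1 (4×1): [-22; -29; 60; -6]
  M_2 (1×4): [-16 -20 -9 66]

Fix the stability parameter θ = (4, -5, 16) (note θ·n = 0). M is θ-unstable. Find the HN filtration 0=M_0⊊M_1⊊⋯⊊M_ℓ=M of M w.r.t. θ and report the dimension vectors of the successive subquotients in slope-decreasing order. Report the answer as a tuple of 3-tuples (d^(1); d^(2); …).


Interval decomposition of M: I[1,3], I[2,2]^3.
HN type (ℓ=3): μ^(1)=16; μ^(2)=-1/2; μ^(3)=-5

((0, 0, 1); (1, 1, 0); (0, 3, 0))


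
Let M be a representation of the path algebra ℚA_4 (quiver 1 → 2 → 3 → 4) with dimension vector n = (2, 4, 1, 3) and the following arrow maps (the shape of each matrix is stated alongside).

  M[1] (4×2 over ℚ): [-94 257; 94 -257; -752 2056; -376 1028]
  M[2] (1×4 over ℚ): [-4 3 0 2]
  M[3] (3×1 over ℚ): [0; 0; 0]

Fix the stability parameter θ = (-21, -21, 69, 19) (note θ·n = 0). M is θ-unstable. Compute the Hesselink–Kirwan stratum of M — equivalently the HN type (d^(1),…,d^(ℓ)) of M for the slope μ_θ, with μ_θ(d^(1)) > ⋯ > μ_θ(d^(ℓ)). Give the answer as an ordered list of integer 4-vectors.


Via rank(M_{q-1}∘⋯∘M_p): M ≅ I[1,1], I[1,3], I[2,2]^3, I[4,4]^3.
μ_θ-semistable layers: μ^(1)=69; μ^(2)=19; μ^(3)=-21

((0, 0, 1, 0); (0, 0, 0, 3); (2, 4, 0, 0))


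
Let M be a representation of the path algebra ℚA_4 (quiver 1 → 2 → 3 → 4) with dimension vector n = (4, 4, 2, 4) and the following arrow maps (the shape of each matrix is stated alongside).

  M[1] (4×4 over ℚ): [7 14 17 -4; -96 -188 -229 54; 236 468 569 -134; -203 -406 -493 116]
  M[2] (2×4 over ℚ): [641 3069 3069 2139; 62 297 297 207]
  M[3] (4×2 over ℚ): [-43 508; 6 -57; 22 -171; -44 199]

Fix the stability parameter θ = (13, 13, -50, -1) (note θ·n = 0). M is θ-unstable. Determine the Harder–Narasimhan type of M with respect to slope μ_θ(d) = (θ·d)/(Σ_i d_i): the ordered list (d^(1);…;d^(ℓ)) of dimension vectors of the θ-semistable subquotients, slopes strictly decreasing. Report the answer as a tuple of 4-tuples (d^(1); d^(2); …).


Via rank(M_{q-1}∘⋯∘M_p): M ≅ I[1,1]^2, I[1,2], I[1,4], I[2,2], I[2,4], I[4,4]^2.
μ_θ-semistable layers: μ^(1)=13; μ^(2)=-1; μ^(3)=-8; μ^(4)=-37/2

((3, 2, 0, 0); (0, 0, 0, 4); (1, 1, 1, 0); (0, 1, 1, 0))


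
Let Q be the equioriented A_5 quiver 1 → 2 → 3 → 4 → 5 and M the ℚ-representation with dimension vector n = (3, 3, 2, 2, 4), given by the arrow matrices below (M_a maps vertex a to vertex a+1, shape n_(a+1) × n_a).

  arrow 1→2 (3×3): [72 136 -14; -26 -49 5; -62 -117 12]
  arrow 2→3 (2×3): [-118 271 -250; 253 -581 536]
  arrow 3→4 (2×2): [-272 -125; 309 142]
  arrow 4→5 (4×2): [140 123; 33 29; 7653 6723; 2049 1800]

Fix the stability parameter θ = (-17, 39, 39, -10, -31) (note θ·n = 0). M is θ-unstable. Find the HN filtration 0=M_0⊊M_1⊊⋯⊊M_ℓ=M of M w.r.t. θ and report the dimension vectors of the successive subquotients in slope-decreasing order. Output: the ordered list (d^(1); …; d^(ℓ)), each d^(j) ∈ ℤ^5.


Interval decomposition of M: I[1,1], I[1,2], I[1,5], I[2,5], I[5,5]^2.
HN type (ℓ=4): μ^(1)=39; μ^(2)=37/4; μ^(3)=-17; μ^(4)=-31

((0, 1, 0, 0, 0); (0, 2, 2, 2, 2); (3, 0, 0, 0, 0); (0, 0, 0, 0, 2))


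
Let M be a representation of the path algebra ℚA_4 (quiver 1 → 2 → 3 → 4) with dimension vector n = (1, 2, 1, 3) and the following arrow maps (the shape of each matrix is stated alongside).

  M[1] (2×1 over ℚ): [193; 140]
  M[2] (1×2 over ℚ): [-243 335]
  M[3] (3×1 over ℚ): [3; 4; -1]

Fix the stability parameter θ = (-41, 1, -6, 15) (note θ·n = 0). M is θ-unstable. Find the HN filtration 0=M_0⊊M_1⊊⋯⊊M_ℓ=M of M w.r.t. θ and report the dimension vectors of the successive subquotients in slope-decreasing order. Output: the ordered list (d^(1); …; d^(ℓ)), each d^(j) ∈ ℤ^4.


Interval decomposition of M: I[1,4], I[2,2], I[4,4]^2.
HN type (ℓ=4): μ^(1)=15; μ^(2)=1; μ^(3)=-5/2; μ^(4)=-41

((0, 0, 0, 3); (0, 1, 0, 0); (0, 1, 1, 0); (1, 0, 0, 0))


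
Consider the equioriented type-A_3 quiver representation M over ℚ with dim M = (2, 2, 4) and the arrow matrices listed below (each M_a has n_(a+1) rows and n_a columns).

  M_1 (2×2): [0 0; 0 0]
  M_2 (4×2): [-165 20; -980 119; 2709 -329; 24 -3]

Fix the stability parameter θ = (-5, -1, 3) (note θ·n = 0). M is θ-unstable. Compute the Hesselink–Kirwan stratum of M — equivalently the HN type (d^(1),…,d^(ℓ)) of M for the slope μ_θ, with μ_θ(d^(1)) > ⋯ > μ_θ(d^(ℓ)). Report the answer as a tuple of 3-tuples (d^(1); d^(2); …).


Via rank(M_{q-1}∘⋯∘M_p): M ≅ I[1,1]^2, I[2,3]^2, I[3,3]^2.
μ_θ-semistable layers: μ^(1)=3; μ^(2)=-1; μ^(3)=-5

((0, 0, 4); (0, 2, 0); (2, 0, 0))


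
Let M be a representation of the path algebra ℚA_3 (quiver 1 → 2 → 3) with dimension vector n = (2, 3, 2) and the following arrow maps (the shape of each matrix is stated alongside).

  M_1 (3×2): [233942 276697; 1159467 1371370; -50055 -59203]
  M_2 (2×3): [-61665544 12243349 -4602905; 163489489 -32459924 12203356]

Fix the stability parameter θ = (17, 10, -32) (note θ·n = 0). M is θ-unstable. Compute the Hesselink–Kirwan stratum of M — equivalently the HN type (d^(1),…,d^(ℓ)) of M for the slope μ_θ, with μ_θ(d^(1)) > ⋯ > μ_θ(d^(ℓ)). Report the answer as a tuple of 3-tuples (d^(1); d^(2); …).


Via rank(M_{q-1}∘⋯∘M_p): M ≅ I[1,2], I[1,3], I[2,3].
μ_θ-semistable layers: μ^(1)=27/2; μ^(2)=-5/3; μ^(3)=-11

((1, 1, 0); (1, 1, 1); (0, 1, 1))


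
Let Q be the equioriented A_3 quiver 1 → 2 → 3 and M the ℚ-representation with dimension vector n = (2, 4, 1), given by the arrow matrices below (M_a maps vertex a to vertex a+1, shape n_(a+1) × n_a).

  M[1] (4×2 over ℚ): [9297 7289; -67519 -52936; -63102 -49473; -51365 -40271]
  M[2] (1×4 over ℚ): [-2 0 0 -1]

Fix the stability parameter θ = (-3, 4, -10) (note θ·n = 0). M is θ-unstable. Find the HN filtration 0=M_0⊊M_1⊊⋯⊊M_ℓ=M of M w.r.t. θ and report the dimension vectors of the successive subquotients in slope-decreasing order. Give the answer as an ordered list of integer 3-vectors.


Barcode: M ≅ I[1,2], I[1,3], I[2,2]^2. HN layers by μ_θ (2 steps, strictly decreasing):
  μ^(1)=4; μ^(2)=-3

((0, 3, 0); (2, 1, 1))


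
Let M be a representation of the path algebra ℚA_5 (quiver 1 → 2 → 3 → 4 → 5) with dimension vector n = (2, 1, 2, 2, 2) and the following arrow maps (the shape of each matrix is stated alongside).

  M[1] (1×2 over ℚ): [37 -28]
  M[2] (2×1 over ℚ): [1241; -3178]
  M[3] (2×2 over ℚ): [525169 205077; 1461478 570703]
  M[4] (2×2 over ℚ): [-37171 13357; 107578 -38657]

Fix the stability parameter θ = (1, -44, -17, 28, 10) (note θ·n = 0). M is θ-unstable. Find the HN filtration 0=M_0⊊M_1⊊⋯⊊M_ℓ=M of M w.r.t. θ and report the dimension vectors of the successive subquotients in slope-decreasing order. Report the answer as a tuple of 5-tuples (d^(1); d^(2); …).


Via rank(M_{q-1}∘⋯∘M_p): M ≅ I[1,1], I[1,5], I[3,5].
μ_θ-semistable layers: μ^(1)=19; μ^(2)=1; μ^(3)=-17; μ^(4)=-43/2

((0, 0, 0, 2, 2); (1, 0, 0, 0, 0); (0, 0, 2, 0, 0); (1, 1, 0, 0, 0))


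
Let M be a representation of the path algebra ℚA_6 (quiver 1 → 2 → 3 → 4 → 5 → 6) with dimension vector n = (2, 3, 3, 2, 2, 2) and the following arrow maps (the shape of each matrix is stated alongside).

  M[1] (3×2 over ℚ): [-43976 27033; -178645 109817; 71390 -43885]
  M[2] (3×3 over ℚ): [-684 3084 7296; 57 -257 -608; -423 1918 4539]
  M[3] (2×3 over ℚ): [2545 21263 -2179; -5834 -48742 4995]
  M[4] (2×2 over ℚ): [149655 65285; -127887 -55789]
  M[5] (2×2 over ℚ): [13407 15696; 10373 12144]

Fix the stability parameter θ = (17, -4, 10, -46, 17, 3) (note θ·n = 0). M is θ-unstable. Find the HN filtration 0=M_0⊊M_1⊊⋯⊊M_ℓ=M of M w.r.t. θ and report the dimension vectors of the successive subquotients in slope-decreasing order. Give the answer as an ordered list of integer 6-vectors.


Barcode: M ≅ I[1,2], I[1,6], I[2,4], I[3,3], I[5,5], I[6,6]. HN layers by μ_θ (6 steps, strictly decreasing):
  μ^(1)=17; μ^(2)=10; μ^(3)=13/2; μ^(4)=3; μ^(5)=-23/4; μ^(6)=-40/3

((0, 0, 0, 0, 1, 0); (0, 0, 1, 0, 1, 1); (1, 1, 0, 0, 0, 0); (0, 0, 0, 0, 0, 1); (1, 1, 1, 1, 0, 0); (0, 1, 1, 1, 0, 0))


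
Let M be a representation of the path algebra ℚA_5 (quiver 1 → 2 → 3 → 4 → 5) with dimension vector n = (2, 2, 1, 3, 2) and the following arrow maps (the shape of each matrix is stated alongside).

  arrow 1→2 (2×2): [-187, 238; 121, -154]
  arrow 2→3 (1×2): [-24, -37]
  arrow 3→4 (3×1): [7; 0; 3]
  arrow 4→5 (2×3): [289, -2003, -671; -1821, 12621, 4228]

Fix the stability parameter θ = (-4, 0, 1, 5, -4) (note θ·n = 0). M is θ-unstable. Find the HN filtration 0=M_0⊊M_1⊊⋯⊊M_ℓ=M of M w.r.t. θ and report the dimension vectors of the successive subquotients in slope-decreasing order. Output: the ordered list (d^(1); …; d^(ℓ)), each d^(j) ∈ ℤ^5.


Barcode: M ≅ I[1,1], I[1,5], I[2,2], I[4,4], I[4,5]. HN layers by μ_θ (5 steps, strictly decreasing):
  μ^(1)=5; μ^(2)=2/3; μ^(3)=1/2; μ^(4)=0; μ^(5)=-4

((0, 0, 0, 1, 0); (0, 0, 1, 1, 1); (0, 0, 0, 1, 1); (0, 2, 0, 0, 0); (2, 0, 0, 0, 0))


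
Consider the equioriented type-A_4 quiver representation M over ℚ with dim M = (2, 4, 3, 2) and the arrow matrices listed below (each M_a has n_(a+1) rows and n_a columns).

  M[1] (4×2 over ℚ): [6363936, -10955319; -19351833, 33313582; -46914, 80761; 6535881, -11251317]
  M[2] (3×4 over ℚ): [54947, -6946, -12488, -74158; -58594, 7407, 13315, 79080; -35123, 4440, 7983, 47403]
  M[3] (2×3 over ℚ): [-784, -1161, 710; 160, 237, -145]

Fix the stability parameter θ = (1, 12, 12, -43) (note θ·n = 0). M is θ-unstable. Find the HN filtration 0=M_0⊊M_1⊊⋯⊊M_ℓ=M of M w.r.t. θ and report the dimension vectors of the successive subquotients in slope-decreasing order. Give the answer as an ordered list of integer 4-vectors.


Via rank(M_{q-1}∘⋯∘M_p): M ≅ I[1,3], I[1,4], I[2,2], I[2,4].
μ_θ-semistable layers: μ^(1)=12; μ^(2)=1; μ^(3)=-9/2; μ^(4)=-19/3

((0, 2, 1, 0); (1, 0, 0, 0); (1, 1, 1, 1); (0, 1, 1, 1))


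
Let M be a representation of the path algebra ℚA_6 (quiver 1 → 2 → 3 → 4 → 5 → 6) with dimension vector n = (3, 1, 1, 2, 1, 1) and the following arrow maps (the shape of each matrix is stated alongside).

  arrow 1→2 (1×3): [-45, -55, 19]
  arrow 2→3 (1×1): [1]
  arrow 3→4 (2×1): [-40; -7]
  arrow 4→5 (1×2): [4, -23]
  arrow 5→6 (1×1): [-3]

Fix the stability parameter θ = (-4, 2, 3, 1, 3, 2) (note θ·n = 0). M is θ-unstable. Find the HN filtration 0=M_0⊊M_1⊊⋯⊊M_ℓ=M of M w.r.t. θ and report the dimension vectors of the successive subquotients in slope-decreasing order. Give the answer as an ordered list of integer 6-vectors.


Barcode: M ≅ I[1,1]^2, I[1,6], I[4,4]. HN layers by μ_θ (4 steps, strictly decreasing):
  μ^(1)=5/2; μ^(2)=2; μ^(3)=1; μ^(4)=-4

((0, 0, 0, 0, 1, 1); (0, 1, 1, 1, 0, 0); (0, 0, 0, 1, 0, 0); (3, 0, 0, 0, 0, 0))


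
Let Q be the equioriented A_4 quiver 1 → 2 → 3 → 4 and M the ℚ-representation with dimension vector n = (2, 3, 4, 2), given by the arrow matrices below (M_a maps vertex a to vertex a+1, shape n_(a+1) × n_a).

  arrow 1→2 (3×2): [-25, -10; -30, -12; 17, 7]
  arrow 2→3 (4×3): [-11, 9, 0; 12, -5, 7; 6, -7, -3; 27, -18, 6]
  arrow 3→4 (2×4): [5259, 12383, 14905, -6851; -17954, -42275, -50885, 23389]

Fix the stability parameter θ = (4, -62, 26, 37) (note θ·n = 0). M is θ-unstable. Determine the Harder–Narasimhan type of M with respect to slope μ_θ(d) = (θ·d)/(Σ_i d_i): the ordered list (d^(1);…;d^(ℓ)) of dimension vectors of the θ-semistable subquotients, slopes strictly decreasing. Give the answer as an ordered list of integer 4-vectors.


Interval decomposition of M: I[1,4]^2, I[2,3], I[3,3].
HN type (ℓ=4): μ^(1)=37; μ^(2)=26; μ^(3)=-29; μ^(4)=-62

((0, 0, 0, 2); (0, 0, 4, 0); (2, 2, 0, 0); (0, 1, 0, 0))


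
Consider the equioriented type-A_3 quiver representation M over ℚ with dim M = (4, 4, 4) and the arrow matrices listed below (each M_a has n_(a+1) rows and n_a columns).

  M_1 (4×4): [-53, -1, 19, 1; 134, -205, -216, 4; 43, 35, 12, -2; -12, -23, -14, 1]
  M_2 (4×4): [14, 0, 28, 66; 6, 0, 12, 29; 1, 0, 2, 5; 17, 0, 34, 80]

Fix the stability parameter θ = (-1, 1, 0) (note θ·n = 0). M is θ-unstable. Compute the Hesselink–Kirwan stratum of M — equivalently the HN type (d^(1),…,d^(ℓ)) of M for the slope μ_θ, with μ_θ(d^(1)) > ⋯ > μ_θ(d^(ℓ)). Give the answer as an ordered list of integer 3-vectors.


Interval decomposition of M: I[1,2]^2, I[1,3]^2, I[3,3]^2.
HN type (ℓ=4): μ^(1)=1; μ^(2)=1/2; μ^(3)=0; μ^(4)=-1

((0, 2, 0); (0, 2, 2); (0, 0, 2); (4, 0, 0))


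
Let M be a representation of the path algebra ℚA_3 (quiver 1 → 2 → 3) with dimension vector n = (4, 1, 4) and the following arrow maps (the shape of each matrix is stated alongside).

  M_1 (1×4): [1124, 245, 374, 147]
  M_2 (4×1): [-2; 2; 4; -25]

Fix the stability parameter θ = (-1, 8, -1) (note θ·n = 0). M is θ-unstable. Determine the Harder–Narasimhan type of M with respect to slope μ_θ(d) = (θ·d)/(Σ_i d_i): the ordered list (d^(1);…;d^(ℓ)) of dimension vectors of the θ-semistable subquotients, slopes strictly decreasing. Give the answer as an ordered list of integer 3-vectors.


Via rank(M_{q-1}∘⋯∘M_p): M ≅ I[1,1]^3, I[1,3], I[3,3]^3.
μ_θ-semistable layers: μ^(1)=7/2; μ^(2)=-1

((0, 1, 1); (4, 0, 3))


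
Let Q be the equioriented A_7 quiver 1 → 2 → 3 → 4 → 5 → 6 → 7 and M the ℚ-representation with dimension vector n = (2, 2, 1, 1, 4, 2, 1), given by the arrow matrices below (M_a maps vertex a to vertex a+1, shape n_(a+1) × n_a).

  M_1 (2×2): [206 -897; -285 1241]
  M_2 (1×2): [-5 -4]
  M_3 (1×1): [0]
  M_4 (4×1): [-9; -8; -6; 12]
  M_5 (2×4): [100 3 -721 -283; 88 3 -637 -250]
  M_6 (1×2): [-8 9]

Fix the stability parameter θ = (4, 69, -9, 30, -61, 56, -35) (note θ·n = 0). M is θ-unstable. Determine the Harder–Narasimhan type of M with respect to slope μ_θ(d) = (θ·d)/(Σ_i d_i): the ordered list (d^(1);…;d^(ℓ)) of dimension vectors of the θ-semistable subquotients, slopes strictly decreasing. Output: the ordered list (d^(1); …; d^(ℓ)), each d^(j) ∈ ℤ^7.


Interval decomposition of M: I[1,2], I[1,3], I[4,7], I[5,5]^2, I[5,6].
HN type (ℓ=7): μ^(1)=69; μ^(2)=56; μ^(3)=30; μ^(4)=21/2; μ^(5)=4; μ^(6)=-31/2; μ^(7)=-61

((0, 1, 0, 0, 0, 0, 0); (0, 0, 0, 0, 0, 1, 0); (0, 1, 1, 0, 0, 0, 0); (0, 0, 0, 0, 0, 1, 1); (2, 0, 0, 0, 0, 0, 0); (0, 0, 0, 1, 1, 0, 0); (0, 0, 0, 0, 3, 0, 0))


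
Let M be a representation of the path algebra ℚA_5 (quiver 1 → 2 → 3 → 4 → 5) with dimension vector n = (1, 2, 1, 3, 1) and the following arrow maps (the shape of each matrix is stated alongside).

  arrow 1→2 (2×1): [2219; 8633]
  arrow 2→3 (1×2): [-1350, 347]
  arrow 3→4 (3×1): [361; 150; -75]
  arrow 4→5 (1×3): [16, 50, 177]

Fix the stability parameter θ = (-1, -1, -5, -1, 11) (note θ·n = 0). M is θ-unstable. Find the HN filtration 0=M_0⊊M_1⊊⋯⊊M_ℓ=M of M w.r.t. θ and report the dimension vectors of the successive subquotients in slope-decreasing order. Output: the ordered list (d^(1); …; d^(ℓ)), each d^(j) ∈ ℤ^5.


Interval decomposition of M: I[1,5], I[2,2], I[4,4]^2.
HN type (ℓ=3): μ^(1)=11; μ^(2)=-1; μ^(3)=-7/3

((0, 0, 0, 0, 1); (0, 1, 0, 3, 0); (1, 1, 1, 0, 0))


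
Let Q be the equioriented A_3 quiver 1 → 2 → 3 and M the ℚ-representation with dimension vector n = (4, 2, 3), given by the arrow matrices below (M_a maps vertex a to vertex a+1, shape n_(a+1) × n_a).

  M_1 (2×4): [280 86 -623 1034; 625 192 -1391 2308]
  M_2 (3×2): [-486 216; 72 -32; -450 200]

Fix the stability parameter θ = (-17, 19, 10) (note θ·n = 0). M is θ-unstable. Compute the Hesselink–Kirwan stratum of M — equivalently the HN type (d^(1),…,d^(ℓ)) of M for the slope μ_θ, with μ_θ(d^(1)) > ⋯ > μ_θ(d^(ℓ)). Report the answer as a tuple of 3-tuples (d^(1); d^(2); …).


Via rank(M_{q-1}∘⋯∘M_p): M ≅ I[1,1]^2, I[1,2], I[1,3], I[3,3]^2.
μ_θ-semistable layers: μ^(1)=19; μ^(2)=29/2; μ^(3)=10; μ^(4)=-17

((0, 1, 0); (0, 1, 1); (0, 0, 2); (4, 0, 0))


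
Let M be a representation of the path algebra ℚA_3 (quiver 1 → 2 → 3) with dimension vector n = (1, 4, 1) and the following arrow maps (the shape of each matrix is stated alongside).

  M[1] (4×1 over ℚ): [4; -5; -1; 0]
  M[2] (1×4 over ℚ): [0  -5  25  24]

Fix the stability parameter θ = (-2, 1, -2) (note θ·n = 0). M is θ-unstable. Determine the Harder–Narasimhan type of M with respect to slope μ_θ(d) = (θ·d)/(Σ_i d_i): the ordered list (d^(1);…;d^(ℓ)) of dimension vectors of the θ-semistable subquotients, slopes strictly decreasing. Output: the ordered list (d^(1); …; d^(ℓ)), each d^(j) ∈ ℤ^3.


Interval decomposition of M: I[1,2], I[2,2]^2, I[2,3].
HN type (ℓ=3): μ^(1)=1; μ^(2)=-1/2; μ^(3)=-2

((0, 3, 0); (0, 1, 1); (1, 0, 0))


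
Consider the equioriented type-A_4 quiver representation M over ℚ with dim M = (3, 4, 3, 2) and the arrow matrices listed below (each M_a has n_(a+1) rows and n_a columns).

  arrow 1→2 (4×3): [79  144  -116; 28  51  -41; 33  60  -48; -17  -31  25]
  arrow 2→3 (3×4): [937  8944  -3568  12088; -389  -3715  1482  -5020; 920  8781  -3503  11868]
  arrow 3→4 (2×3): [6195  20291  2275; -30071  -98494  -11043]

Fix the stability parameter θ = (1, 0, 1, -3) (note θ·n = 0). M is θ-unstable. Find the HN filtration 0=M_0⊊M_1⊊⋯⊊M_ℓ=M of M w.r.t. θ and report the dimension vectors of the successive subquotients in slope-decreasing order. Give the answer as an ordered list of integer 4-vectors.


Via rank(M_{q-1}∘⋯∘M_p): M ≅ I[1,1], I[1,4]^2, I[2,2], I[2,3].
μ_θ-semistable layers: μ^(1)=1; μ^(2)=0; μ^(3)=-1/4

((1, 0, 1, 0); (0, 2, 0, 0); (2, 2, 2, 2))


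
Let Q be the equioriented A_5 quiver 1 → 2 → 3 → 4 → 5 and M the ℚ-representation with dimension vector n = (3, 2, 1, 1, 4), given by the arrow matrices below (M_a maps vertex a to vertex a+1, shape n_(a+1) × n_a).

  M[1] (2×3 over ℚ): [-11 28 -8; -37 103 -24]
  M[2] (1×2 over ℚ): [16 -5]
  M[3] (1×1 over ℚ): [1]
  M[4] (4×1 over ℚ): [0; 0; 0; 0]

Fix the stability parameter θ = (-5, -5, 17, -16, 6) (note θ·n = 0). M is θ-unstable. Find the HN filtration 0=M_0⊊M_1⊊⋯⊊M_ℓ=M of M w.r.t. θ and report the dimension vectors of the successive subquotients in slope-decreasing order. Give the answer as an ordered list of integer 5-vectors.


Interval decomposition of M: I[1,1], I[1,2], I[1,4], I[5,5]^4.
HN type (ℓ=3): μ^(1)=6; μ^(2)=1/2; μ^(3)=-5

((0, 0, 0, 0, 4); (0, 0, 1, 1, 0); (3, 2, 0, 0, 0))


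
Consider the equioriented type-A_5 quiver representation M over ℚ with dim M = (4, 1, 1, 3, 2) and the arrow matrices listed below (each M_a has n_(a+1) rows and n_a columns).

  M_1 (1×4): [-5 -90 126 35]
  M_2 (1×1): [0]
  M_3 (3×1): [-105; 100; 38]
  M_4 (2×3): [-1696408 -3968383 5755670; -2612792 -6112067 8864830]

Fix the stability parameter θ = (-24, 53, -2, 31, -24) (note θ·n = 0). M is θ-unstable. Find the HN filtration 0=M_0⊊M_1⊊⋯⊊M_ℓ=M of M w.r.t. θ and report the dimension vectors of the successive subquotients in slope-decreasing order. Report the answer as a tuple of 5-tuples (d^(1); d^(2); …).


Interval decomposition of M: I[1,1]^3, I[1,2], I[3,4], I[4,4], I[4,5], I[5,5].
HN type (ℓ=5): μ^(1)=53; μ^(2)=31; μ^(3)=7/2; μ^(4)=-2; μ^(5)=-24

((0, 1, 0, 0, 0); (0, 0, 0, 2, 0); (0, 0, 0, 1, 1); (0, 0, 1, 0, 0); (4, 0, 0, 0, 1))


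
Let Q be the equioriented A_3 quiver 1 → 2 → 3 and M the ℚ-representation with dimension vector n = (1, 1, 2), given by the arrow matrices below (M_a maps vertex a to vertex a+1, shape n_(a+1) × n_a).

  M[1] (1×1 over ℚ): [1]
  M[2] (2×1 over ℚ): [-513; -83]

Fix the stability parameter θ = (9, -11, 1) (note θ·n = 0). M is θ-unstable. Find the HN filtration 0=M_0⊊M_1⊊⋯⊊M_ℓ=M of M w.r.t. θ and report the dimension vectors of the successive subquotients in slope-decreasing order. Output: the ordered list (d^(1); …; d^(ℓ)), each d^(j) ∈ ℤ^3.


Via rank(M_{q-1}∘⋯∘M_p): M ≅ I[1,3], I[3,3].
μ_θ-semistable layers: μ^(1)=1; μ^(2)=-1

((0, 0, 2); (1, 1, 0))


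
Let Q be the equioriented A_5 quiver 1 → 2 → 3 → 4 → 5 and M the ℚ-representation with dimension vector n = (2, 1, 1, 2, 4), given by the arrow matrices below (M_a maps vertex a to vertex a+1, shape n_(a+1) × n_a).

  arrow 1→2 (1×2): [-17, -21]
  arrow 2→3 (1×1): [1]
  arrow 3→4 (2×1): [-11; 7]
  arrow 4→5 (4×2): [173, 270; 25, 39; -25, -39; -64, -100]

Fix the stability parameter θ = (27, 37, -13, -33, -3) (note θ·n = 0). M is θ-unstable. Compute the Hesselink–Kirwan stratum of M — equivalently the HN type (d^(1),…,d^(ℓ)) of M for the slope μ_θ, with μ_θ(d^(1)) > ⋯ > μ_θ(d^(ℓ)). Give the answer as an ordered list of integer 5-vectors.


Via rank(M_{q-1}∘⋯∘M_p): M ≅ I[1,1], I[1,5], I[4,5], I[5,5]^2.
μ_θ-semistable layers: μ^(1)=27; μ^(2)=3; μ^(3)=-3; μ^(4)=-33

((1, 0, 0, 0, 0); (1, 1, 1, 1, 1); (0, 0, 0, 0, 3); (0, 0, 0, 1, 0))


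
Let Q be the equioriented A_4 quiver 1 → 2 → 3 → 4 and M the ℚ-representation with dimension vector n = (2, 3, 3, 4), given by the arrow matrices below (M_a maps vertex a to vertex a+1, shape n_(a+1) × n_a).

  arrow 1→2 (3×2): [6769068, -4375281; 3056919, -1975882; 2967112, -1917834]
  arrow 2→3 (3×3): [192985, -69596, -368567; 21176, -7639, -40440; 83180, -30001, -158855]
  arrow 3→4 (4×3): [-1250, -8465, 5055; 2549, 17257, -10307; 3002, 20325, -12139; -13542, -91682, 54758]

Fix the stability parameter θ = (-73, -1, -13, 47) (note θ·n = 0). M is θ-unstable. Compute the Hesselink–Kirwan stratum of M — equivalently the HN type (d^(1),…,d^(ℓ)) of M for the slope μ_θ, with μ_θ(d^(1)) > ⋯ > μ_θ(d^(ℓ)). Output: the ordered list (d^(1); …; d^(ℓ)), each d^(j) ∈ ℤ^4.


Via rank(M_{q-1}∘⋯∘M_p): M ≅ I[1,3], I[1,4], I[2,4], I[4,4]^2.
μ_θ-semistable layers: μ^(1)=47; μ^(2)=-7; μ^(3)=-73

((0, 0, 0, 4); (0, 3, 3, 0); (2, 0, 0, 0))


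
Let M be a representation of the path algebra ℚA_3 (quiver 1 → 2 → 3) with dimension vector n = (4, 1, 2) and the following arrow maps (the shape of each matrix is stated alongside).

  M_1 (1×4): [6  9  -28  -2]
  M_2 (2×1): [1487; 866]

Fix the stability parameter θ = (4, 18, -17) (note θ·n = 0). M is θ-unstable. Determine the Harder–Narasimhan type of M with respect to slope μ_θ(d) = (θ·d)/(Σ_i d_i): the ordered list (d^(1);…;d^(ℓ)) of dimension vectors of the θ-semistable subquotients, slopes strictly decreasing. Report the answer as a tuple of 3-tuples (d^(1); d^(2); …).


Interval decomposition of M: I[1,1]^3, I[1,3], I[3,3].
HN type (ℓ=3): μ^(1)=4; μ^(2)=5/3; μ^(3)=-17

((3, 0, 0); (1, 1, 1); (0, 0, 1))


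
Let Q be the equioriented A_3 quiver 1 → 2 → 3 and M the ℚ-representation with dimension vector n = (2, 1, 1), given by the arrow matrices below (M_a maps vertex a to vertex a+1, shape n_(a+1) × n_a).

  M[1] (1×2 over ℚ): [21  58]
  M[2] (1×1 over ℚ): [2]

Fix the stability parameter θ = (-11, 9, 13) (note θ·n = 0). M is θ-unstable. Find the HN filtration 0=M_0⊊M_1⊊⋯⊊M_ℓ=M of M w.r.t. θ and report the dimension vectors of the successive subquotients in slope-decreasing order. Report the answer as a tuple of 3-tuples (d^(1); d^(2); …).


Barcode: M ≅ I[1,1], I[1,3]. HN layers by μ_θ (3 steps, strictly decreasing):
  μ^(1)=13; μ^(2)=9; μ^(3)=-11

((0, 0, 1); (0, 1, 0); (2, 0, 0))


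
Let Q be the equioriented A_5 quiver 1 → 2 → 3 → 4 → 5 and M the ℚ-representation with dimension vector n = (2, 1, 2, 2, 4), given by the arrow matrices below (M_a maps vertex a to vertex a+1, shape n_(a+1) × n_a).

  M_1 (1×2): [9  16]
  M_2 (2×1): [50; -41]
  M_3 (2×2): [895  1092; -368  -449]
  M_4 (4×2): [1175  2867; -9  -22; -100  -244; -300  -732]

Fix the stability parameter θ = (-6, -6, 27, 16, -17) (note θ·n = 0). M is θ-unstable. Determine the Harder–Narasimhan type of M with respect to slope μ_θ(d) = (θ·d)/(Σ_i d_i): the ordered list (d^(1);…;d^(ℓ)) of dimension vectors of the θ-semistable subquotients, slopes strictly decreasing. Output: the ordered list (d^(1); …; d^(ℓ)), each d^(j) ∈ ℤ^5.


Via rank(M_{q-1}∘⋯∘M_p): M ≅ I[1,1], I[1,5], I[3,5], I[5,5]^2.
μ_θ-semistable layers: μ^(1)=26/3; μ^(2)=-6; μ^(3)=-17

((0, 0, 2, 2, 2); (2, 1, 0, 0, 0); (0, 0, 0, 0, 2))


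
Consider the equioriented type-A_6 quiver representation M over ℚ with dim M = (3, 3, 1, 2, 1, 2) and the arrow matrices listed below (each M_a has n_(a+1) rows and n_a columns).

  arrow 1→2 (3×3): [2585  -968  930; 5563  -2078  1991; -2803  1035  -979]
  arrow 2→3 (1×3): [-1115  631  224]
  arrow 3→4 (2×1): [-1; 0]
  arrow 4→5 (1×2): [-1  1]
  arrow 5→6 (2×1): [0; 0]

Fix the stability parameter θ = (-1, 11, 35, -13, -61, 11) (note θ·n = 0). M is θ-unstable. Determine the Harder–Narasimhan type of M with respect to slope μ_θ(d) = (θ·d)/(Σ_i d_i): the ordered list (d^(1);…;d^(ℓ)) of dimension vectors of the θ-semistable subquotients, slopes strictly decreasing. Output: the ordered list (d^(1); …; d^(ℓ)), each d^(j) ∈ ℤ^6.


Interval decomposition of M: I[1,2]^2, I[1,5], I[4,4], I[6,6]^2.
HN type (ℓ=4): μ^(1)=11; μ^(2)=-1; μ^(3)=-29/5; μ^(4)=-13

((0, 2, 0, 0, 0, 2); (2, 0, 0, 0, 0, 0); (1, 1, 1, 1, 1, 0); (0, 0, 0, 1, 0, 0))


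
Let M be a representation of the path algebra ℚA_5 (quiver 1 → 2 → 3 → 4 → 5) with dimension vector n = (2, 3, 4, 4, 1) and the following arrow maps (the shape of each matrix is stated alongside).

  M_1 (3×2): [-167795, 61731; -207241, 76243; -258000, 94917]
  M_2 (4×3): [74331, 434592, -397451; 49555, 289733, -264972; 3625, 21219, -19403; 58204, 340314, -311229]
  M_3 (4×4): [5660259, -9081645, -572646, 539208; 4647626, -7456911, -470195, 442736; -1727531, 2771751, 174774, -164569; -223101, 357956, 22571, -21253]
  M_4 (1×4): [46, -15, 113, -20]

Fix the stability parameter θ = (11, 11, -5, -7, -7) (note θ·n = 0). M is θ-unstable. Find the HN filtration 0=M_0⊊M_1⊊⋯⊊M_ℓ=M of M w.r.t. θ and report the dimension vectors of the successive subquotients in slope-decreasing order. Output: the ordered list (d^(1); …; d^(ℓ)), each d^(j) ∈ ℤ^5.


Interval decomposition of M: I[1,4], I[1,5], I[2,3], I[3,4], I[4,4].
HN type (ℓ=5): μ^(1)=3; μ^(2)=5/2; μ^(3)=3/5; μ^(4)=-6; μ^(5)=-7

((0, 1, 1, 0, 0); (1, 1, 1, 1, 0); (1, 1, 1, 1, 1); (0, 0, 1, 1, 0); (0, 0, 0, 1, 0))


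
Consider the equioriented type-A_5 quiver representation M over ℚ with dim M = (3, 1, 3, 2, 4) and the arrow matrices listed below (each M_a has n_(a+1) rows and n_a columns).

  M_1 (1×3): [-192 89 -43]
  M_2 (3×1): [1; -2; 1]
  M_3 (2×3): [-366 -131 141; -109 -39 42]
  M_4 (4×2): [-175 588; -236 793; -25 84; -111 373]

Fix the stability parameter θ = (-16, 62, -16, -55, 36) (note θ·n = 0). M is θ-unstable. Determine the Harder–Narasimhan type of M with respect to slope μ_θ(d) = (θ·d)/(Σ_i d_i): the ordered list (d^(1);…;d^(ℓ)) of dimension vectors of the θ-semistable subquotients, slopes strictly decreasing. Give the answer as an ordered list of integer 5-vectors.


Interval decomposition of M: I[1,1]^2, I[1,5], I[3,3], I[3,5], I[5,5]^2.
HN type (ℓ=4): μ^(1)=36; μ^(2)=-3; μ^(3)=-16; μ^(4)=-71/2

((0, 0, 0, 0, 4); (0, 1, 1, 1, 0); (3, 0, 1, 0, 0); (0, 0, 1, 1, 0))


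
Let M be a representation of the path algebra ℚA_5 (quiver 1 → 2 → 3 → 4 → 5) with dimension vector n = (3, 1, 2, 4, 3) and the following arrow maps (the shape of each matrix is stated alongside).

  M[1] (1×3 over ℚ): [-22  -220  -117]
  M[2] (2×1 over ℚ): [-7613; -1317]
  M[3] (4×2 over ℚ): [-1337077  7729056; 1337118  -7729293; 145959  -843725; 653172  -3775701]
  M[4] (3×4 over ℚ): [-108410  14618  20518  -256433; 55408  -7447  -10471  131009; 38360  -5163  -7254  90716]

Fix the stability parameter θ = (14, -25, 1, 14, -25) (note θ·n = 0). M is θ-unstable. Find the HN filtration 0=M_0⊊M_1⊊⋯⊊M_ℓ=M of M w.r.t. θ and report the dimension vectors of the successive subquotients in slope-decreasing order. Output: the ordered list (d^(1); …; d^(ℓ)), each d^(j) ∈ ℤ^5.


Interval decomposition of M: I[1,1]^2, I[1,5], I[3,5], I[4,4], I[4,5].
HN type (ℓ=3): μ^(1)=14; μ^(2)=-10/3; μ^(3)=-11/2

((2, 0, 0, 1, 0); (0, 0, 2, 2, 2); (1, 1, 0, 1, 1))


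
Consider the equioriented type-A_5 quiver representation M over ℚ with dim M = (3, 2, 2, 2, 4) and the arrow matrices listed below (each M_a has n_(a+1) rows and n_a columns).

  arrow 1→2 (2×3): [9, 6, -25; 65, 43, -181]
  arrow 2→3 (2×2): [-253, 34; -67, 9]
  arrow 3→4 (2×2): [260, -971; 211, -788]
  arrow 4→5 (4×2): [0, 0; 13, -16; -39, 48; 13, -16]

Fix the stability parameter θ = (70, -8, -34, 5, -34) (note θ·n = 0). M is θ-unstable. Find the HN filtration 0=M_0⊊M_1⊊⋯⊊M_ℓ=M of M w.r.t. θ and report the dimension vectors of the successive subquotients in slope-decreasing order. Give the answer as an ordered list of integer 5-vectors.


Barcode: M ≅ I[1,1], I[1,4], I[1,5], I[5,5]^3. HN layers by μ_θ (4 steps, strictly decreasing):
  μ^(1)=70; μ^(2)=33/4; μ^(3)=-1/5; μ^(4)=-34

((1, 0, 0, 0, 0); (1, 1, 1, 1, 0); (1, 1, 1, 1, 1); (0, 0, 0, 0, 3))


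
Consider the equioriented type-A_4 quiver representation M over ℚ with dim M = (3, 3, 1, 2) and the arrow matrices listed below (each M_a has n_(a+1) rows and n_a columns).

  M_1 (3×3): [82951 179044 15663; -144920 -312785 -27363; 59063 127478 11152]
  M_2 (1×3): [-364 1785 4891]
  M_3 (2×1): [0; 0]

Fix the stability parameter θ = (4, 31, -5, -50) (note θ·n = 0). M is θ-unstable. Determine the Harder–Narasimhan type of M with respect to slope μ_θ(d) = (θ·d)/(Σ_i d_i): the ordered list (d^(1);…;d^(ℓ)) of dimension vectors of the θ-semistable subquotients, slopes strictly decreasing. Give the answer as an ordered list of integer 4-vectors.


Interval decomposition of M: I[1,2]^2, I[1,3], I[4,4]^2.
HN type (ℓ=4): μ^(1)=31; μ^(2)=13; μ^(3)=4; μ^(4)=-50

((0, 2, 0, 0); (0, 1, 1, 0); (3, 0, 0, 0); (0, 0, 0, 2))


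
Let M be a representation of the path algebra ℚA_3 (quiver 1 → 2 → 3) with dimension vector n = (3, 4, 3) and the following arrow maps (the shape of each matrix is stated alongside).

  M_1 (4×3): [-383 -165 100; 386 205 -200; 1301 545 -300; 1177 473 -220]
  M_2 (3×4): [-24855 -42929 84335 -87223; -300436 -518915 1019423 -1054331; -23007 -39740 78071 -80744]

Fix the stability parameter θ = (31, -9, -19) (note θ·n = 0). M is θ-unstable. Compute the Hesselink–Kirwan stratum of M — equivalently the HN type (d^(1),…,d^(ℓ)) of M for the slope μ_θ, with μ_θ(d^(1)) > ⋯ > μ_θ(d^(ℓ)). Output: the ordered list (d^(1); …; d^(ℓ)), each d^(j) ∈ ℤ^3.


Barcode: M ≅ I[1,1], I[1,3]^2, I[2,2], I[2,3]. HN layers by μ_θ (4 steps, strictly decreasing):
  μ^(1)=31; μ^(2)=1; μ^(3)=-9; μ^(4)=-14

((1, 0, 0); (2, 2, 2); (0, 1, 0); (0, 1, 1))


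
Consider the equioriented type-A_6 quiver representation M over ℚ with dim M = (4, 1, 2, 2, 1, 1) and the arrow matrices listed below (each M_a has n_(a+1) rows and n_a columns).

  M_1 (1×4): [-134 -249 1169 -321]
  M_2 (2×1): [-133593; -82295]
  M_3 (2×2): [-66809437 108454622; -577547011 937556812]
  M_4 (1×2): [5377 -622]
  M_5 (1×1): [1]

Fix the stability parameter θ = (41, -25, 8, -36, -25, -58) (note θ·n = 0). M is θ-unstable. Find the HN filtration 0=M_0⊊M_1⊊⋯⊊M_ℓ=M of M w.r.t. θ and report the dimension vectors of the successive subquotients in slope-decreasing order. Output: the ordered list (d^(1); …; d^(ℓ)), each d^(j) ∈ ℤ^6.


Via rank(M_{q-1}∘⋯∘M_p): M ≅ I[1,1]^3, I[1,6], I[3,4].
μ_θ-semistable layers: μ^(1)=41; μ^(2)=-14; μ^(3)=-95/6

((3, 0, 0, 0, 0, 0); (0, 0, 1, 1, 0, 0); (1, 1, 1, 1, 1, 1))


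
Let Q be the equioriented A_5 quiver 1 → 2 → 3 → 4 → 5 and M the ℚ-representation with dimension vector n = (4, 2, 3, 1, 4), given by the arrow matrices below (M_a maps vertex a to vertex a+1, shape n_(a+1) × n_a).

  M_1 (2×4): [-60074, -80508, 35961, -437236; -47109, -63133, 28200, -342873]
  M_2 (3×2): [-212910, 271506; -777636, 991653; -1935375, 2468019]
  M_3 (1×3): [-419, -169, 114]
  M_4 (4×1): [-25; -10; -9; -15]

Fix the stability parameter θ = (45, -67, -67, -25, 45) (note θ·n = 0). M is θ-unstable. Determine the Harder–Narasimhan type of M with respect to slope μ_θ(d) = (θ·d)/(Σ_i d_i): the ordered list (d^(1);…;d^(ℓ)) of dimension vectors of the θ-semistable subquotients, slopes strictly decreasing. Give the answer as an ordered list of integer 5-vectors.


Via rank(M_{q-1}∘⋯∘M_p): M ≅ I[1,1]^2, I[1,3], I[1,5], I[3,3], I[5,5]^3.
μ_θ-semistable layers: μ^(1)=45; μ^(2)=-25; μ^(3)=-89/3; μ^(4)=-67

((2, 0, 0, 0, 4); (0, 0, 0, 1, 0); (2, 2, 2, 0, 0); (0, 0, 1, 0, 0))


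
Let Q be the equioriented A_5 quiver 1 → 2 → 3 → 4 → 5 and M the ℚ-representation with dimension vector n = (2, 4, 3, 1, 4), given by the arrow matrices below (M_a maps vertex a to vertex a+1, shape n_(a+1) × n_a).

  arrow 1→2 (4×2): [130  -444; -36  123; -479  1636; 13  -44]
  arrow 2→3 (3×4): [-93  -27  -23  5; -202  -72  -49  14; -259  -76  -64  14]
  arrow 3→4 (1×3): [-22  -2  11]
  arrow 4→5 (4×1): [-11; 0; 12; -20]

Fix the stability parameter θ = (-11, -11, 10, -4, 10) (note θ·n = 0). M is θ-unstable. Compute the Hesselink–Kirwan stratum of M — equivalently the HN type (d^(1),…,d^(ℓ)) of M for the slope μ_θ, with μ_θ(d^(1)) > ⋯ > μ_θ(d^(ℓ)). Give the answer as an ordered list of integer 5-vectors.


Barcode: M ≅ I[1,3], I[1,5], I[2,2], I[2,3], I[5,5]^3. HN layers by μ_θ (3 steps, strictly decreasing):
  μ^(1)=10; μ^(2)=3; μ^(3)=-11

((0, 0, 2, 0, 4); (0, 0, 1, 1, 0); (2, 4, 0, 0, 0))


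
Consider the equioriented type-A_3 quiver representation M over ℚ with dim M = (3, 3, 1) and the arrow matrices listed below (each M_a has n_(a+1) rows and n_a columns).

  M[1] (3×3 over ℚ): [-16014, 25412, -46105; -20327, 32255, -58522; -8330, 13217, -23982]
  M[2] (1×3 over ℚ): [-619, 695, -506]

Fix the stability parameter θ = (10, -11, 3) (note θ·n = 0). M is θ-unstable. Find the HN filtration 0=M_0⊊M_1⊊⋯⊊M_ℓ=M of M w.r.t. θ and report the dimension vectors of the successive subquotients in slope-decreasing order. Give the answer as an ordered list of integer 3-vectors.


Interval decomposition of M: I[1,2]^2, I[1,3].
HN type (ℓ=2): μ^(1)=3; μ^(2)=-1/2

((0, 0, 1); (3, 3, 0))


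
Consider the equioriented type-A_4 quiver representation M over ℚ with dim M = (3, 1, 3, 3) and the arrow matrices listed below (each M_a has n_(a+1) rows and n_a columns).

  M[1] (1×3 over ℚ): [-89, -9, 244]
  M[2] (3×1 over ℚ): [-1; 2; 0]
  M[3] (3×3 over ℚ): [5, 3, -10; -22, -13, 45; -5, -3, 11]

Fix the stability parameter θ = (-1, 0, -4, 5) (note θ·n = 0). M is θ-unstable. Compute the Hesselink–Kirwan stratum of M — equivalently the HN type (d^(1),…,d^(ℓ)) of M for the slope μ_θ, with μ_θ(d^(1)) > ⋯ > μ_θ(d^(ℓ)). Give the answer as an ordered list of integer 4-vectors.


Interval decomposition of M: I[1,1]^2, I[1,4], I[3,4]^2.
HN type (ℓ=4): μ^(1)=5; μ^(2)=-1; μ^(3)=-5/3; μ^(4)=-4

((0, 0, 0, 3); (2, 0, 0, 0); (1, 1, 1, 0); (0, 0, 2, 0))


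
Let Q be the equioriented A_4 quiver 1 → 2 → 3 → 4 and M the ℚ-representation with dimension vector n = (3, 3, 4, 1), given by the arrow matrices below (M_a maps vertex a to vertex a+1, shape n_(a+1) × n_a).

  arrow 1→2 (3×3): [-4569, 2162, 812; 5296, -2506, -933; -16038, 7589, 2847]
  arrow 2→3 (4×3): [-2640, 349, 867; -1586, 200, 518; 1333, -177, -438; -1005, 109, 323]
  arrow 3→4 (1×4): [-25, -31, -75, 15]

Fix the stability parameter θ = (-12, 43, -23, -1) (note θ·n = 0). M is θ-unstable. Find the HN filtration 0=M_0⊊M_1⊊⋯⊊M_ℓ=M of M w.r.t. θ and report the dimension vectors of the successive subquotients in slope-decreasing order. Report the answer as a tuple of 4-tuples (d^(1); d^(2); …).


Via rank(M_{q-1}∘⋯∘M_p): M ≅ I[1,3]^2, I[1,4], I[3,3].
μ_θ-semistable layers: μ^(1)=10; μ^(2)=19/3; μ^(3)=-12; μ^(4)=-23

((0, 2, 2, 0); (0, 1, 1, 1); (3, 0, 0, 0); (0, 0, 1, 0))


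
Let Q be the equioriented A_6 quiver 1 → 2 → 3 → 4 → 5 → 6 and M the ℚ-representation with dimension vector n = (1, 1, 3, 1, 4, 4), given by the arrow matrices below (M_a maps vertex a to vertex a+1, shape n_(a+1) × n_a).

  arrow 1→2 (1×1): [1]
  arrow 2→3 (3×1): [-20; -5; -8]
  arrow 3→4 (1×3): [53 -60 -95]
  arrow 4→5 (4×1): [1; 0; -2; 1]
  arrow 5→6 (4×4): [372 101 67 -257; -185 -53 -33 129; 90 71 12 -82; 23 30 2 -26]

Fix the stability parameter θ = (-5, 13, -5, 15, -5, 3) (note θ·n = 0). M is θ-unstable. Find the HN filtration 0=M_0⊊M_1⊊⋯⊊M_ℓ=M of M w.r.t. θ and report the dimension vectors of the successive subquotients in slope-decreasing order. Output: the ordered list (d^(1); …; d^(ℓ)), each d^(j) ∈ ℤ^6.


Barcode: M ≅ I[1,3], I[3,3], I[3,6], I[5,6]^3. HN layers by μ_θ (4 steps, strictly decreasing):
  μ^(1)=13/3; μ^(2)=4; μ^(3)=3; μ^(4)=-5

((0, 0, 0, 1, 1, 1); (0, 1, 1, 0, 0, 0); (0, 0, 0, 0, 0, 3); (1, 0, 2, 0, 3, 0))


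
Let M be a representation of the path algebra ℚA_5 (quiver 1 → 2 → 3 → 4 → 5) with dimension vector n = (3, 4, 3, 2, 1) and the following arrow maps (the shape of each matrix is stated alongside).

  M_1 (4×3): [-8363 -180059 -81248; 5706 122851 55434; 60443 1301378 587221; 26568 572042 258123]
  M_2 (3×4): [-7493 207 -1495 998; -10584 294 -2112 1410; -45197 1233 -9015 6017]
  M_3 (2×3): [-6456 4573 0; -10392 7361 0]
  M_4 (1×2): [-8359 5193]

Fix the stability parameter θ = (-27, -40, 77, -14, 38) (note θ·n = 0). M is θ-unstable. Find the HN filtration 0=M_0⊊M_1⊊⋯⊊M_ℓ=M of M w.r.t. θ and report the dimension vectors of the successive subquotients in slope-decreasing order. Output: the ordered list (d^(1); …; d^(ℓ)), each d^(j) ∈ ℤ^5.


Barcode: M ≅ I[1,2], I[1,3], I[1,5], I[2,3], I[4,4]. HN layers by μ_θ (6 steps, strictly decreasing):
  μ^(1)=77; μ^(2)=38; μ^(3)=63/2; μ^(4)=-14; μ^(5)=-67/2; μ^(6)=-40

((0, 0, 2, 0, 0); (0, 0, 0, 0, 1); (0, 0, 1, 1, 0); (0, 0, 0, 1, 0); (3, 3, 0, 0, 0); (0, 1, 0, 0, 0))


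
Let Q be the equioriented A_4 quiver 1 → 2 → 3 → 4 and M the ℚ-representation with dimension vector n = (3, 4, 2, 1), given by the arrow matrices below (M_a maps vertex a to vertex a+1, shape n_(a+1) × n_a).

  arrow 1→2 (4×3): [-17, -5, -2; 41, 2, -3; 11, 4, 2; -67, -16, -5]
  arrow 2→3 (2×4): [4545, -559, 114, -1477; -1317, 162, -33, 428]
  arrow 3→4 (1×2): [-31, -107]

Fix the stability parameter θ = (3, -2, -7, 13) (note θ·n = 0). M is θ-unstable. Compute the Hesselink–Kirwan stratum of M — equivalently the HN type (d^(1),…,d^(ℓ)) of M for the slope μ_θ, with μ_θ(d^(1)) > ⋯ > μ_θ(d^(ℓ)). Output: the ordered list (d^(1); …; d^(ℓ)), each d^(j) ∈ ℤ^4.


Via rank(M_{q-1}∘⋯∘M_p): M ≅ I[1,2], I[1,3], I[1,4], I[2,2].
μ_θ-semistable layers: μ^(1)=13; μ^(2)=1/2; μ^(3)=-2

((0, 0, 0, 1); (1, 1, 0, 0); (2, 3, 2, 0))


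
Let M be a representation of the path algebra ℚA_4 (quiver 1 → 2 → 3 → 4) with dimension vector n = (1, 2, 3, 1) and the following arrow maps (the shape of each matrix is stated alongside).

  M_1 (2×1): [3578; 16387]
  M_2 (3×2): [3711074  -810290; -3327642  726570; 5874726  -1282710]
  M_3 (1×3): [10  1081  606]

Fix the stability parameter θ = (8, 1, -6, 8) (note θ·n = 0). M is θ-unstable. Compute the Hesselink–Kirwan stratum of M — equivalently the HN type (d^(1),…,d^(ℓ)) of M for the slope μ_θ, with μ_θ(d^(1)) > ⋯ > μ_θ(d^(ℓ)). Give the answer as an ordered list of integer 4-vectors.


Via rank(M_{q-1}∘⋯∘M_p): M ≅ I[1,4], I[2,2], I[3,3]^2.
μ_θ-semistable layers: μ^(1)=8; μ^(2)=1; μ^(3)=-6

((0, 0, 0, 1); (1, 2, 1, 0); (0, 0, 2, 0))
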